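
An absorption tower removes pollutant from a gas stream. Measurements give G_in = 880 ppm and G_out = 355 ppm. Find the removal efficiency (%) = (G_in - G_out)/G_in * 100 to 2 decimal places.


Efficiency = (G_in - G_out) / G_in * 100%
Efficiency = (880 - 355) / 880 * 100
Efficiency = 525 / 880 * 100
Efficiency = 59.66%


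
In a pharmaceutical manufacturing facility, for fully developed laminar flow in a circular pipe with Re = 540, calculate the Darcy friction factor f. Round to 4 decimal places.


f = 64 / Re
f = 64 / 540
f = 0.1185


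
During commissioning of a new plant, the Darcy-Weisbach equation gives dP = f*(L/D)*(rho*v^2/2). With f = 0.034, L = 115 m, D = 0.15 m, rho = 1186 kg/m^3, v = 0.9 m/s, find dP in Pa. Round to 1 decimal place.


dP = f * (L/D) * (rho*v^2/2)
dP = 0.034 * (115/0.15) * (1186*0.9^2/2)
L/D = 766.66666667
rho*v^2/2 = 1186*0.81/2 = 480.33
dP = 0.034 * 766.66666667 * 480.33
dP = 12520.6 Pa


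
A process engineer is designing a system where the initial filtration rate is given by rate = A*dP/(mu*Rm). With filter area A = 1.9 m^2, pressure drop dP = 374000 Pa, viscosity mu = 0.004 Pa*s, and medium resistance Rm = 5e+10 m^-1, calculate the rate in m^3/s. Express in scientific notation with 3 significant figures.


rate = A * dP / (mu * Rm)
rate = 1.9 * 374000 / (0.004 * 5e+10)
rate = 710600.0 / 2.000e+08
rate = 3.55e-03 m^3/s


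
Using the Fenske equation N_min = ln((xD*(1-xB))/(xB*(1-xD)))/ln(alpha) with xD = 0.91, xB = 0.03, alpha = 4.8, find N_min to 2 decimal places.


N_min = ln((xD*(1-xB))/(xB*(1-xD))) / ln(alpha)
Numerator inside ln: 0.8827 / 0.0027 = 326.925926
ln(326.925926) = 5.789734
ln(alpha) = ln(4.8) = 1.568616
N_min = 5.789734 / 1.568616 = 3.69


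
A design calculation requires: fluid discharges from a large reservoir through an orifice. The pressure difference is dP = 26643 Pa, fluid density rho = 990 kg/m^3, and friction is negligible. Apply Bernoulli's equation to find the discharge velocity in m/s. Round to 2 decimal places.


v = sqrt(2*dP/rho)
v = sqrt(2*26643/990)
v = sqrt(53.824242)
v = 7.34 m/s


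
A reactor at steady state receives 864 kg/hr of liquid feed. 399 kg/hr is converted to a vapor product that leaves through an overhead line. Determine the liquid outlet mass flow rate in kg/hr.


Steady-state mass balance on the main outlet: F_out = F_in - F_removed
F_out = 864 - 399
F_out = 465 kg/hr


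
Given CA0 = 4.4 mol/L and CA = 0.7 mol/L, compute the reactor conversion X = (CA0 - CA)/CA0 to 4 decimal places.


X = (CA0 - CA) / CA0
X = (4.4 - 0.7) / 4.4
X = 3.7 / 4.4
X = 0.8409


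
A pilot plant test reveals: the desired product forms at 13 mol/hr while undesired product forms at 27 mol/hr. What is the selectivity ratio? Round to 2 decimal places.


S = desired product rate / undesired product rate
S = 13 / 27
S = 0.48


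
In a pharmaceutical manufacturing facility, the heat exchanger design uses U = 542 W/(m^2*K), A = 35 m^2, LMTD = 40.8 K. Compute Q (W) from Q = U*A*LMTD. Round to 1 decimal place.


Q = U * A * LMTD
Q = 542 * 35 * 40.8
Q = 773976.0 W


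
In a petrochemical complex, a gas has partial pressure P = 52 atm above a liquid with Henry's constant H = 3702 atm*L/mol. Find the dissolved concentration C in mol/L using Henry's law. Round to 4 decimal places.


C = P / H
C = 52 / 3702
C = 0.0140 mol/L


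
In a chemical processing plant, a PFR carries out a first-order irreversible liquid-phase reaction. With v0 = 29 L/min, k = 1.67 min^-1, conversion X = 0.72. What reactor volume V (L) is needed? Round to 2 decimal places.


V = (v0/k) * ln(1/(1-X))
V = (29/1.67) * ln(1/(1-0.72))
V = 17.365269 * ln(3.571429)
V = 17.365269 * 1.272966
V = 22.11 L


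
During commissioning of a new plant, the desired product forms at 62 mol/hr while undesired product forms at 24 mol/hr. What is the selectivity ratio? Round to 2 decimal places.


S = desired product rate / undesired product rate
S = 62 / 24
S = 2.58


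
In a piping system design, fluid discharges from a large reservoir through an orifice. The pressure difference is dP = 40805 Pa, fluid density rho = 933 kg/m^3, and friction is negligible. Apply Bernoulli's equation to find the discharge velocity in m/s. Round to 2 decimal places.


v = sqrt(2*dP/rho)
v = sqrt(2*40805/933)
v = sqrt(87.470525)
v = 9.35 m/s


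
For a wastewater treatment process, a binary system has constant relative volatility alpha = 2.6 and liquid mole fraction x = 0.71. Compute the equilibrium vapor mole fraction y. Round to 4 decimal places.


y = alpha*x / (1 + (alpha-1)*x)
y = 2.6*0.71 / (1 + (2.6-1)*0.71)
y = 1.846 / (1 + 1.136)
y = 1.846 / 2.136
y = 0.8642


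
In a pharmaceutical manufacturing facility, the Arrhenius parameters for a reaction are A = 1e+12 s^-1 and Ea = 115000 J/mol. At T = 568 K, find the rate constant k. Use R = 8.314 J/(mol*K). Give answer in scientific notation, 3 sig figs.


k = A * exp(-Ea/(R*T))
k = 1e+12 * exp(-115000 / (8.314 * 568))
k = 1e+12 * exp(-24.352272)
k = 2.65e+01


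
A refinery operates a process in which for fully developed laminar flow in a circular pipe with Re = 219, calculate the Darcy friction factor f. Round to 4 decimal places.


f = 64 / Re
f = 64 / 219
f = 0.2922


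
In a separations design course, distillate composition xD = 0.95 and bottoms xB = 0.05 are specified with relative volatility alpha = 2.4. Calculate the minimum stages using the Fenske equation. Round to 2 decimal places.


N_min = ln((xD*(1-xB))/(xB*(1-xD))) / ln(alpha)
Numerator inside ln: 0.9025 / 0.0025 = 361.0
ln(361.0) = 5.888878
ln(alpha) = ln(2.4) = 0.875469
N_min = 5.888878 / 0.875469 = 6.73


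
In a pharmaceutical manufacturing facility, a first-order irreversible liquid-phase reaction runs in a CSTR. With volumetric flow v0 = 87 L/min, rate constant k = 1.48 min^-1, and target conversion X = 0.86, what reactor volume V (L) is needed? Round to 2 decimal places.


V = v0 * X / (k * (1 - X))
V = 87 * 0.86 / (1.48 * (1 - 0.86))
V = 74.82 / (1.48 * 0.14)
V = 74.82 / 0.2072
V = 361.10 L


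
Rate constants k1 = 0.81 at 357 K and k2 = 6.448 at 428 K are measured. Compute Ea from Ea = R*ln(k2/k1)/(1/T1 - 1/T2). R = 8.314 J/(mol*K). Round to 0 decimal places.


Ea = R * ln(k2/k1) / (1/T1 - 1/T2)
ln(k2/k1) = ln(6.448/0.81) = 2.074491
1/T1 - 1/T2 = 1/357 - 1/428 = 0.00046467185
Ea = 8.314 * 2.074491 / 0.00046467185
Ea = 37117 J/mol


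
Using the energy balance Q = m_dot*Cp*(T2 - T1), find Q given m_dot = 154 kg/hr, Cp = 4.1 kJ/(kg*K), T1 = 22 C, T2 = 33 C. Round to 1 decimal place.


Q = m_dot * Cp * (T2 - T1)
Q = 154 * 4.1 * (33 - 22)
Q = 154 * 4.1 * 11
Q = 6945.4 kJ/hr


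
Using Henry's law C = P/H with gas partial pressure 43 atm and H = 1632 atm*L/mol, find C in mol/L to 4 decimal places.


C = P / H
C = 43 / 1632
C = 0.0263 mol/L


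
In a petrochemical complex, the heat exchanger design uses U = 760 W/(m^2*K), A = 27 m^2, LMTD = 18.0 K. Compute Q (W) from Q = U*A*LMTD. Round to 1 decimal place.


Q = U * A * LMTD
Q = 760 * 27 * 18.0
Q = 369360.0 W


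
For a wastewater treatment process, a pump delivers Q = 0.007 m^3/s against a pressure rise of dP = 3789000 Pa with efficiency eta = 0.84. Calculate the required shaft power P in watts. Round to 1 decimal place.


P = Q * dP / eta
P = 0.007 * 3789000 / 0.84
P = 26523.0 / 0.84
P = 31575.0 W


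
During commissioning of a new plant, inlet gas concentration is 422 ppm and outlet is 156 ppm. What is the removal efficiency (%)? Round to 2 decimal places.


Efficiency = (G_in - G_out) / G_in * 100%
Efficiency = (422 - 156) / 422 * 100
Efficiency = 266 / 422 * 100
Efficiency = 63.03%


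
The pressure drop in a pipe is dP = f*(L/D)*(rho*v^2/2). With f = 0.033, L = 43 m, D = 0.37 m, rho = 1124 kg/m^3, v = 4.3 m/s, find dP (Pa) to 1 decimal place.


dP = f * (L/D) * (rho*v^2/2)
dP = 0.033 * (43/0.37) * (1124*4.3^2/2)
L/D = 116.21621622
rho*v^2/2 = 1124*18.49/2 = 10391.38
dP = 0.033 * 116.21621622 * 10391.38
dP = 39852.3 Pa


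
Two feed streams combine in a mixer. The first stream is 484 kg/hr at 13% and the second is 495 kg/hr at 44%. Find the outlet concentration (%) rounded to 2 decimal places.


Mass balance on solute: F1*x1 + F2*x2 = F3*x3
F3 = F1 + F2 = 484 + 495 = 979 kg/hr
x3 = (F1*x1 + F2*x2)/F3
x3 = (484*0.13 + 495*0.44) / 979
x3 = 28.67%


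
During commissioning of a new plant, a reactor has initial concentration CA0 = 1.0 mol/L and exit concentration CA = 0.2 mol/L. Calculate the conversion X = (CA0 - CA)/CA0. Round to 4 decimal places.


X = (CA0 - CA) / CA0
X = (1.0 - 0.2) / 1.0
X = 0.8 / 1.0
X = 0.8000


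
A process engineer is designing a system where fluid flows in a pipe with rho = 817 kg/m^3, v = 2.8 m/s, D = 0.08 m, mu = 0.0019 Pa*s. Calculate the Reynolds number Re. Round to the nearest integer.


Re = rho * v * D / mu
Re = 817 * 2.8 * 0.08 / 0.0019
Re = 183.008 / 0.0019
Re = 96320


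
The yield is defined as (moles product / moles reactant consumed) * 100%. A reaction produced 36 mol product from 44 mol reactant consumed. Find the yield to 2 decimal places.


Yield = (moles product / moles consumed) * 100%
Yield = (36 / 44) * 100
Yield = 0.8182 * 100
Yield = 81.82%


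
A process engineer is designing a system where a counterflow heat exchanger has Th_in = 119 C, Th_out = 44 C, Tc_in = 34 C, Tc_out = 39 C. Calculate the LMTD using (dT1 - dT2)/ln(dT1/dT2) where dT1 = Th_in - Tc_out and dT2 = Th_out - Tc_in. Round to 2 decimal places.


dT1 = Th_in - Tc_out = 119 - 39 = 80
dT2 = Th_out - Tc_in = 44 - 34 = 10
LMTD = (dT1 - dT2) / ln(dT1/dT2)
LMTD = (80 - 10) / ln(80/10)
LMTD = 33.66 K


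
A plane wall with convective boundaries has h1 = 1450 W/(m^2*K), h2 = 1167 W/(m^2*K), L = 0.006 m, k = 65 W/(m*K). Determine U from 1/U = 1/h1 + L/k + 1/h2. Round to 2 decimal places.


1/U = 1/h1 + L/k + 1/h2
1/U = 1/1450 + 0.006/65 + 1/1167
1/U = 0.0006896552 + 9.23077e-05 + 0.000856898
1/U = 0.0016388609
U = 610.18 W/(m^2*K)


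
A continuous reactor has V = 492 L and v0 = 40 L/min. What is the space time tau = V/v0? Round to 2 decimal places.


tau = V / v0
tau = 492 / 40
tau = 12.30 min


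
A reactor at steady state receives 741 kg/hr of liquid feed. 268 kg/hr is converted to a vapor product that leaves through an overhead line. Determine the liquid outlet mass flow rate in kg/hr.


Steady-state mass balance on the main outlet: F_out = F_in - F_removed
F_out = 741 - 268
F_out = 473 kg/hr


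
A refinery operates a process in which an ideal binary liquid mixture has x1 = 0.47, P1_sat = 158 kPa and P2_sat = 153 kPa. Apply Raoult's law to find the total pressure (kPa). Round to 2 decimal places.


P = x1*P1_sat + x2*P2_sat
x2 = 1 - x1 = 1 - 0.47 = 0.53
P = 0.47*158 + 0.53*153
P = 74.26 + 81.09
P = 155.35 kPa


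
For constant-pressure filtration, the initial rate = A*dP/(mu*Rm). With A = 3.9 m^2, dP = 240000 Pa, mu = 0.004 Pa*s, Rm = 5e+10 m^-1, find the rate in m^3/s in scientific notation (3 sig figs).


rate = A * dP / (mu * Rm)
rate = 3.9 * 240000 / (0.004 * 5e+10)
rate = 936000.0 / 2.000e+08
rate = 4.68e-03 m^3/s


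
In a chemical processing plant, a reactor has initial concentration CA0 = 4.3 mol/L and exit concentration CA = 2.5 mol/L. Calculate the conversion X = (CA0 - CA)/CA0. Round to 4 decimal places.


X = (CA0 - CA) / CA0
X = (4.3 - 2.5) / 4.3
X = 1.8 / 4.3
X = 0.4186


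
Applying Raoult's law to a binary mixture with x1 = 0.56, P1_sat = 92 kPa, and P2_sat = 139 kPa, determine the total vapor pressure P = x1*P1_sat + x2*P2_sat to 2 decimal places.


P = x1*P1_sat + x2*P2_sat
x2 = 1 - x1 = 1 - 0.56 = 0.44
P = 0.56*92 + 0.44*139
P = 51.52 + 61.16
P = 112.68 kPa


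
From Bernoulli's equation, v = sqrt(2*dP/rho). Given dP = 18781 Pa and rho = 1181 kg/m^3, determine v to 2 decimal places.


v = sqrt(2*dP/rho)
v = sqrt(2*18781/1181)
v = sqrt(31.80525)
v = 5.64 m/s


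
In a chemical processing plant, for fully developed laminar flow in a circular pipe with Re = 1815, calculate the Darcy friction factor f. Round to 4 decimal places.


f = 64 / Re
f = 64 / 1815
f = 0.0353


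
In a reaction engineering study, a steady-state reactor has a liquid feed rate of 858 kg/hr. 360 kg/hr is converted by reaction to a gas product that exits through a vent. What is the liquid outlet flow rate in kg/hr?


Steady-state mass balance on the main outlet: F_out = F_in - F_removed
F_out = 858 - 360
F_out = 498 kg/hr


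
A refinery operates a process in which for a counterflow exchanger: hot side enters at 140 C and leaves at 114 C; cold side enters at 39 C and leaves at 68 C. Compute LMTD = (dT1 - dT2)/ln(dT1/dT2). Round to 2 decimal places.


dT1 = Th_in - Tc_out = 140 - 68 = 72
dT2 = Th_out - Tc_in = 114 - 39 = 75
LMTD = (dT1 - dT2) / ln(dT1/dT2)
LMTD = (72 - 75) / ln(72/75)
LMTD = 73.49 K


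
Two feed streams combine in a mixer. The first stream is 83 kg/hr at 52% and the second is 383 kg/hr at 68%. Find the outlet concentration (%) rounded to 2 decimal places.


Mass balance on solute: F1*x1 + F2*x2 = F3*x3
F3 = F1 + F2 = 83 + 383 = 466 kg/hr
x3 = (F1*x1 + F2*x2)/F3
x3 = (83*0.52 + 383*0.68) / 466
x3 = 65.15%


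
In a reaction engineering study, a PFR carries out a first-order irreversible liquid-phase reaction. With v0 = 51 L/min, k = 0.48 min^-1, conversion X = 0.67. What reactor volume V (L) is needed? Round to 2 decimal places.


V = (v0/k) * ln(1/(1-X))
V = (51/0.48) * ln(1/(1-0.67))
V = 106.25 * ln(3.030303)
V = 106.25 * 1.108663
V = 117.80 L


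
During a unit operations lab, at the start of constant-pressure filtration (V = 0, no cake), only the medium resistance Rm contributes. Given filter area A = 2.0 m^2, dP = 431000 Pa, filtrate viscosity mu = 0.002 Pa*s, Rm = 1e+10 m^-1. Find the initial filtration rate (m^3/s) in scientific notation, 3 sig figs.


rate = A * dP / (mu * Rm)
rate = 2.0 * 431000 / (0.002 * 1e+10)
rate = 862000.0 / 2.000e+07
rate = 4.31e-02 m^3/s


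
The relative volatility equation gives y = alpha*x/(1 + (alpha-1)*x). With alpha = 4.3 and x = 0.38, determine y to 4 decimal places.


y = alpha*x / (1 + (alpha-1)*x)
y = 4.3*0.38 / (1 + (4.3-1)*0.38)
y = 1.634 / (1 + 1.254)
y = 1.634 / 2.254
y = 0.7249


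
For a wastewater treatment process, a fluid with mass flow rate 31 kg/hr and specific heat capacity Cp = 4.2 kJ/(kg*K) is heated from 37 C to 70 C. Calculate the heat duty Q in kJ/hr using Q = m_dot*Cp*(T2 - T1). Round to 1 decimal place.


Q = m_dot * Cp * (T2 - T1)
Q = 31 * 4.2 * (70 - 37)
Q = 31 * 4.2 * 33
Q = 4296.6 kJ/hr


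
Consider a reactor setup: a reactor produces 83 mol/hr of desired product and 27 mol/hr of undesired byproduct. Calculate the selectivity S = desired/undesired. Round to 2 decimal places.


S = desired product rate / undesired product rate
S = 83 / 27
S = 3.07


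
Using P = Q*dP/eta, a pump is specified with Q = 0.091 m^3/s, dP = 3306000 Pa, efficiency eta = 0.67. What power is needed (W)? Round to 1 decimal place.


P = Q * dP / eta
P = 0.091 * 3306000 / 0.67
P = 300846.0 / 0.67
P = 449023.9 W


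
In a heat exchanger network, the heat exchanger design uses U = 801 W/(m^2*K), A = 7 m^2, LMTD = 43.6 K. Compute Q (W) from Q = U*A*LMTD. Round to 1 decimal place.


Q = U * A * LMTD
Q = 801 * 7 * 43.6
Q = 244465.2 W


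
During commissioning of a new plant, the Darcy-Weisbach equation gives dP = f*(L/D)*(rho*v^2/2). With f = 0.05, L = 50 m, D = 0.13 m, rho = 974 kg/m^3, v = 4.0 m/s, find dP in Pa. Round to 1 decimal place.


dP = f * (L/D) * (rho*v^2/2)
dP = 0.05 * (50/0.13) * (974*4.0^2/2)
L/D = 384.61538462
rho*v^2/2 = 974*16.0/2 = 7792.0
dP = 0.05 * 384.61538462 * 7792.0
dP = 149846.2 Pa


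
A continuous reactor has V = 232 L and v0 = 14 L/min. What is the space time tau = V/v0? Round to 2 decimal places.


tau = V / v0
tau = 232 / 14
tau = 16.57 min


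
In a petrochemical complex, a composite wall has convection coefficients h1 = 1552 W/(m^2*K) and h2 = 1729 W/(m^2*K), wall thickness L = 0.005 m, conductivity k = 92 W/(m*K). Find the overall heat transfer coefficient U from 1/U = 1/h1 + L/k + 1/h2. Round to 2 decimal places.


1/U = 1/h1 + L/k + 1/h2
1/U = 1/1552 + 0.005/92 + 1/1729
1/U = 0.0006443299 + 5.43478e-05 + 0.000578369
1/U = 0.0012770467
U = 783.06 W/(m^2*K)


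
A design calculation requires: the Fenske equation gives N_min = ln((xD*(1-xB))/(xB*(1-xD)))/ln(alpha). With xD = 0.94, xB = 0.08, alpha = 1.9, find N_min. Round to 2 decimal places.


N_min = ln((xD*(1-xB))/(xB*(1-xD))) / ln(alpha)
Numerator inside ln: 0.8648 / 0.0048 = 180.166667
ln(180.166667) = 5.193882
ln(alpha) = ln(1.9) = 0.641854
N_min = 5.193882 / 0.641854 = 8.09


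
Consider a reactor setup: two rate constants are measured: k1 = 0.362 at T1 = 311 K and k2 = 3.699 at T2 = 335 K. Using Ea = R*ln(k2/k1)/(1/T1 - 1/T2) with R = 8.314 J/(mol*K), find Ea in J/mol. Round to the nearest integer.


Ea = R * ln(k2/k1) / (1/T1 - 1/T2)
ln(k2/k1) = ln(3.699/0.362) = 2.3241736
1/T1 - 1/T2 = 1/311 - 1/335 = 0.000230359457
Ea = 8.314 * 2.3241736 / 0.000230359457
Ea = 83883 J/mol


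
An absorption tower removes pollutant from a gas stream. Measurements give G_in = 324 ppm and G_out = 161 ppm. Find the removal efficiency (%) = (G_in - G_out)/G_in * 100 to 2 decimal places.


Efficiency = (G_in - G_out) / G_in * 100%
Efficiency = (324 - 161) / 324 * 100
Efficiency = 163 / 324 * 100
Efficiency = 50.31%


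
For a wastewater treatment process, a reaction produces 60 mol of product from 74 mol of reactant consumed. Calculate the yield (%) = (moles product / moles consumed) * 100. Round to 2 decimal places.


Yield = (moles product / moles consumed) * 100%
Yield = (60 / 74) * 100
Yield = 0.8108 * 100
Yield = 81.08%


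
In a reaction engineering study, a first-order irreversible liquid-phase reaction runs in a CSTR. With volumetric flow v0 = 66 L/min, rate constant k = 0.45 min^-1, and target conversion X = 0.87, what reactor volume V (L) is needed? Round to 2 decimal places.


V = v0 * X / (k * (1 - X))
V = 66 * 0.87 / (0.45 * (1 - 0.87))
V = 57.42 / (0.45 * 0.13)
V = 57.42 / 0.0585
V = 981.54 L


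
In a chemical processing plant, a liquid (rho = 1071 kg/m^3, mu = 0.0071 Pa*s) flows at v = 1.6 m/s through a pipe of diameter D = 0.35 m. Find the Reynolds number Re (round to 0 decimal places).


Re = rho * v * D / mu
Re = 1071 * 1.6 * 0.35 / 0.0071
Re = 599.76 / 0.0071
Re = 84473


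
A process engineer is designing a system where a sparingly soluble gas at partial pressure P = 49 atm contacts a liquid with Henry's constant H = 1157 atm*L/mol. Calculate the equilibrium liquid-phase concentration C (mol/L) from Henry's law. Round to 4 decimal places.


C = P / H
C = 49 / 1157
C = 0.0424 mol/L


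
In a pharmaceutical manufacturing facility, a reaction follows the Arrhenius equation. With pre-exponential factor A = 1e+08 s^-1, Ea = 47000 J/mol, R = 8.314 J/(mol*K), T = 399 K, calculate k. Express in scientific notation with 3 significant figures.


k = A * exp(-Ea/(R*T))
k = 1e+08 * exp(-47000 / (8.314 * 399))
k = 1e+08 * exp(-14.168209)
k = 7.03e+01


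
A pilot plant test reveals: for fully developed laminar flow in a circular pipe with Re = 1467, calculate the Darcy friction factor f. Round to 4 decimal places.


f = 64 / Re
f = 64 / 1467
f = 0.0436


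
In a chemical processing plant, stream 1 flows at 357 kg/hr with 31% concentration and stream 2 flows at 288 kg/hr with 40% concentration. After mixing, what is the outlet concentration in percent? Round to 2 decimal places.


Mass balance on solute: F1*x1 + F2*x2 = F3*x3
F3 = F1 + F2 = 357 + 288 = 645 kg/hr
x3 = (F1*x1 + F2*x2)/F3
x3 = (357*0.31 + 288*0.4) / 645
x3 = 35.02%


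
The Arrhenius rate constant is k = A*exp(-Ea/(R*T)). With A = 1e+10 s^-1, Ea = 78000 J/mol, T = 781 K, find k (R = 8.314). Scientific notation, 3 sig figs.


k = A * exp(-Ea/(R*T))
k = 1e+10 * exp(-78000 / (8.314 * 781))
k = 1e+10 * exp(-12.012504)
k = 6.07e+04


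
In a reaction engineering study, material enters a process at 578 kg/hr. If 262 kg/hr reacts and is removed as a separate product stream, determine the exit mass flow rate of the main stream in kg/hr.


Steady-state mass balance on the main outlet: F_out = F_in - F_removed
F_out = 578 - 262
F_out = 316 kg/hr


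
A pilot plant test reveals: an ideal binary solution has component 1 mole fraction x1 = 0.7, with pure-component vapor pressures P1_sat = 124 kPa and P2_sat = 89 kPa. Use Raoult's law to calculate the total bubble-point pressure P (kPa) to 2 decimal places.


P = x1*P1_sat + x2*P2_sat
x2 = 1 - x1 = 1 - 0.7 = 0.3
P = 0.7*124 + 0.3*89
P = 86.8 + 26.7
P = 113.50 kPa


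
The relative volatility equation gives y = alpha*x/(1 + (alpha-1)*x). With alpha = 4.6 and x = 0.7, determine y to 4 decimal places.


y = alpha*x / (1 + (alpha-1)*x)
y = 4.6*0.7 / (1 + (4.6-1)*0.7)
y = 3.22 / (1 + 2.52)
y = 3.22 / 3.52
y = 0.9148


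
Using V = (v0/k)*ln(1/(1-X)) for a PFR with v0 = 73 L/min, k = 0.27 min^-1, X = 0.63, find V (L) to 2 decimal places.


V = (v0/k) * ln(1/(1-X))
V = (73/0.27) * ln(1/(1-0.63))
V = 270.37037 * ln(2.702703)
V = 270.37037 * 0.994252
V = 268.82 L


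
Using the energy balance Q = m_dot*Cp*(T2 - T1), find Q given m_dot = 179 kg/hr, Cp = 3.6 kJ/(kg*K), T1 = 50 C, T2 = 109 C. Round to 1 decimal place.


Q = m_dot * Cp * (T2 - T1)
Q = 179 * 3.6 * (109 - 50)
Q = 179 * 3.6 * 59
Q = 38019.6 kJ/hr


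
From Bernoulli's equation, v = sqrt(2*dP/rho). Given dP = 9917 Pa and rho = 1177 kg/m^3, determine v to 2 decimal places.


v = sqrt(2*dP/rho)
v = sqrt(2*9917/1177)
v = sqrt(16.851317)
v = 4.11 m/s


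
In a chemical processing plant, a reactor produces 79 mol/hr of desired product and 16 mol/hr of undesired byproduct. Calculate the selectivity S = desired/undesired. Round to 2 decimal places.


S = desired product rate / undesired product rate
S = 79 / 16
S = 4.94


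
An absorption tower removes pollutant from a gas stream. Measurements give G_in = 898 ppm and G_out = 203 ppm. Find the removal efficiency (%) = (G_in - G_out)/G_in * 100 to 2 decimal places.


Efficiency = (G_in - G_out) / G_in * 100%
Efficiency = (898 - 203) / 898 * 100
Efficiency = 695 / 898 * 100
Efficiency = 77.39%


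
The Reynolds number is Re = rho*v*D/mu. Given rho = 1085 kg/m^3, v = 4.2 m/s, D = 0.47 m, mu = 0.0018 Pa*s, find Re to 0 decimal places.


Re = rho * v * D / mu
Re = 1085 * 4.2 * 0.47 / 0.0018
Re = 2141.79 / 0.0018
Re = 1189883


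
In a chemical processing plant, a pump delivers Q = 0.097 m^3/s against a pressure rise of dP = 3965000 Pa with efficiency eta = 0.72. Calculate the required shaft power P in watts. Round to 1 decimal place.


P = Q * dP / eta
P = 0.097 * 3965000 / 0.72
P = 384605.0 / 0.72
P = 534173.6 W


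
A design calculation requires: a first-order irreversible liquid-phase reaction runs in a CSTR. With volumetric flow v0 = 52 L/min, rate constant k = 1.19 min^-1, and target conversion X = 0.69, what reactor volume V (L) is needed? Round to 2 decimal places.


V = v0 * X / (k * (1 - X))
V = 52 * 0.69 / (1.19 * (1 - 0.69))
V = 35.88 / (1.19 * 0.31)
V = 35.88 / 0.3689
V = 97.26 L


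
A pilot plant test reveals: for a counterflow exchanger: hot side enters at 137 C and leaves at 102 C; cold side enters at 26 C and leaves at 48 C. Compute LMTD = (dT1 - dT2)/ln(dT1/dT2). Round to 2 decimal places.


dT1 = Th_in - Tc_out = 137 - 48 = 89
dT2 = Th_out - Tc_in = 102 - 26 = 76
LMTD = (dT1 - dT2) / ln(dT1/dT2)
LMTD = (89 - 76) / ln(89/76)
LMTD = 82.33 K


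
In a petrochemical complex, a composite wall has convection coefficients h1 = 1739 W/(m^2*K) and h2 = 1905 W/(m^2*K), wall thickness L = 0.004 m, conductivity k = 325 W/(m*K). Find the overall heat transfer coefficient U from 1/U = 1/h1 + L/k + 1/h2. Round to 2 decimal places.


1/U = 1/h1 + L/k + 1/h2
1/U = 1/1739 + 0.004/325 + 1/1905
1/U = 0.0005750431 + 1.23077e-05 + 0.0005249344
1/U = 0.0011122852
U = 899.05 W/(m^2*K)


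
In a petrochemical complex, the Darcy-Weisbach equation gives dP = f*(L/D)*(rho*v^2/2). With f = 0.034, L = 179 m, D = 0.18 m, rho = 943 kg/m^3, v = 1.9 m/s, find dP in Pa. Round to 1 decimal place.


dP = f * (L/D) * (rho*v^2/2)
dP = 0.034 * (179/0.18) * (943*1.9^2/2)
L/D = 994.44444444
rho*v^2/2 = 943*3.61/2 = 1702.115
dP = 0.034 * 994.44444444 * 1702.115
dP = 57550.4 Pa


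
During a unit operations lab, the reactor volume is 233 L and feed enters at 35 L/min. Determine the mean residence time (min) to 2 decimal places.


tau = V / v0
tau = 233 / 35
tau = 6.66 min


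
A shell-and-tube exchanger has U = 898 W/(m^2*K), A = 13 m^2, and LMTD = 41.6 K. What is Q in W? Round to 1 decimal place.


Q = U * A * LMTD
Q = 898 * 13 * 41.6
Q = 485638.4 W


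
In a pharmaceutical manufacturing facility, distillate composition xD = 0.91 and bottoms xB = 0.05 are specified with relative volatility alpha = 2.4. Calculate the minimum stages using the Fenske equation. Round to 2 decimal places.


N_min = ln((xD*(1-xB))/(xB*(1-xD))) / ln(alpha)
Numerator inside ln: 0.8645 / 0.0045 = 192.111111
ln(192.111111) = 5.258074
ln(alpha) = ln(2.4) = 0.875469
N_min = 5.258074 / 0.875469 = 6.01


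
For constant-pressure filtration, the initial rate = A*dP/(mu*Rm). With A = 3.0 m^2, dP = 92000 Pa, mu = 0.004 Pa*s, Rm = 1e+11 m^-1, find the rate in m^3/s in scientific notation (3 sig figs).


rate = A * dP / (mu * Rm)
rate = 3.0 * 92000 / (0.004 * 1e+11)
rate = 276000.0 / 4.000e+08
rate = 6.90e-04 m^3/s


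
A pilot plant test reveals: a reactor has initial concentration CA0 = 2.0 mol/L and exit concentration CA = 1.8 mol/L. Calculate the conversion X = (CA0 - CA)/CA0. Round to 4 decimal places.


X = (CA0 - CA) / CA0
X = (2.0 - 1.8) / 2.0
X = 0.2 / 2.0
X = 0.1000


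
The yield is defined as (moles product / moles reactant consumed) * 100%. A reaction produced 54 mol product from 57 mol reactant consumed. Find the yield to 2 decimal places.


Yield = (moles product / moles consumed) * 100%
Yield = (54 / 57) * 100
Yield = 0.9474 * 100
Yield = 94.74%


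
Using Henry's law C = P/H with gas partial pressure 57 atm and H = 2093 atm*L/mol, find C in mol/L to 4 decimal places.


C = P / H
C = 57 / 2093
C = 0.0272 mol/L


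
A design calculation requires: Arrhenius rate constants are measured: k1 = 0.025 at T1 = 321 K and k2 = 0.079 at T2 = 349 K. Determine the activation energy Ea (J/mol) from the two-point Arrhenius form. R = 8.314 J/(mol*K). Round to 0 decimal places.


Ea = R * ln(k2/k1) / (1/T1 - 1/T2)
ln(k2/k1) = ln(0.079/0.025) = 1.150572
1/T1 - 1/T2 = 1/321 - 1/349 = 0.000249935285
Ea = 8.314 * 1.150572 / 0.000249935285
Ea = 38273 J/mol


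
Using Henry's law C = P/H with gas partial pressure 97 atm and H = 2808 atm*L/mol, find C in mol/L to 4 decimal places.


C = P / H
C = 97 / 2808
C = 0.0345 mol/L


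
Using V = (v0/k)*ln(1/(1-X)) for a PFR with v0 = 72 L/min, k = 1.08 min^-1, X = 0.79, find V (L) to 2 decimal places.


V = (v0/k) * ln(1/(1-X))
V = (72/1.08) * ln(1/(1-0.79))
V = 66.666667 * ln(4.761905)
V = 66.666667 * 1.560648
V = 104.04 L


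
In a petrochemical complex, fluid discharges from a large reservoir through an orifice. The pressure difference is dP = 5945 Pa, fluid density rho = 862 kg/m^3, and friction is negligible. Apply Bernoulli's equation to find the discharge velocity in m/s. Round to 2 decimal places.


v = sqrt(2*dP/rho)
v = sqrt(2*5945/862)
v = sqrt(13.793503)
v = 3.71 m/s


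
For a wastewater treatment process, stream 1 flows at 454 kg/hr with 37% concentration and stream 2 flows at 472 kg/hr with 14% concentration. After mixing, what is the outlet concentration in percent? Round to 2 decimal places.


Mass balance on solute: F1*x1 + F2*x2 = F3*x3
F3 = F1 + F2 = 454 + 472 = 926 kg/hr
x3 = (F1*x1 + F2*x2)/F3
x3 = (454*0.37 + 472*0.14) / 926
x3 = 25.28%


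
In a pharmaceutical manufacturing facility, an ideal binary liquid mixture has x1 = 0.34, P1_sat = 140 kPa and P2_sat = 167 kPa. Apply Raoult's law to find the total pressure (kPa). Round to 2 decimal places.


P = x1*P1_sat + x2*P2_sat
x2 = 1 - x1 = 1 - 0.34 = 0.66
P = 0.34*140 + 0.66*167
P = 47.6 + 110.22
P = 157.82 kPa


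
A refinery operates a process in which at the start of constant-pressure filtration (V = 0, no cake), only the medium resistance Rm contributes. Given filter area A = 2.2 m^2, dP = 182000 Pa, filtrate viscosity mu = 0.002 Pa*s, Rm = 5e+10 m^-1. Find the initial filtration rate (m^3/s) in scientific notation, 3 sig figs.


rate = A * dP / (mu * Rm)
rate = 2.2 * 182000 / (0.002 * 5e+10)
rate = 400400.0 / 1.000e+08
rate = 4.00e-03 m^3/s


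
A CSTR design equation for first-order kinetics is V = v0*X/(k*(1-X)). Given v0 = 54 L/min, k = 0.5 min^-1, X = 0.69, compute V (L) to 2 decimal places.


V = v0 * X / (k * (1 - X))
V = 54 * 0.69 / (0.5 * (1 - 0.69))
V = 37.26 / (0.5 * 0.31)
V = 37.26 / 0.155
V = 240.39 L


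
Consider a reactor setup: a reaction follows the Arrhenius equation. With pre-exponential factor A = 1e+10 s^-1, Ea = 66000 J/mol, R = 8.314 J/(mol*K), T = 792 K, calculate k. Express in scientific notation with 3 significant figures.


k = A * exp(-Ea/(R*T))
k = 1e+10 * exp(-66000 / (8.314 * 792))
k = 1e+10 * exp(-10.023254)
k = 4.44e+05


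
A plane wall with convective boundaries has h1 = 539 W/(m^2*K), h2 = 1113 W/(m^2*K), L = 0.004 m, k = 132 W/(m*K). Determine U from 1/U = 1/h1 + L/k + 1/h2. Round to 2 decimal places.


1/U = 1/h1 + L/k + 1/h2
1/U = 1/539 + 0.004/132 + 1/1113
1/U = 0.0018552876 + 3.0303e-05 + 0.0008984726
1/U = 0.0027840632
U = 359.19 W/(m^2*K)


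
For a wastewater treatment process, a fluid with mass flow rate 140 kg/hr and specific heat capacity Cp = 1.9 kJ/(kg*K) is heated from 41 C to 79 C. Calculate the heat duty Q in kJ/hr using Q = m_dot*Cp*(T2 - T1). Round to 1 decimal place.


Q = m_dot * Cp * (T2 - T1)
Q = 140 * 1.9 * (79 - 41)
Q = 140 * 1.9 * 38
Q = 10108.0 kJ/hr


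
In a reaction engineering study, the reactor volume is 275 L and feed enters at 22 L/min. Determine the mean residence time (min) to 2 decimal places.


tau = V / v0
tau = 275 / 22
tau = 12.50 min


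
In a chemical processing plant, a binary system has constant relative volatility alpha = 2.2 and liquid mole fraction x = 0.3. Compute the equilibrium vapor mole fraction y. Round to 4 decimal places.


y = alpha*x / (1 + (alpha-1)*x)
y = 2.2*0.3 / (1 + (2.2-1)*0.3)
y = 0.66 / (1 + 0.36)
y = 0.66 / 1.36
y = 0.4853


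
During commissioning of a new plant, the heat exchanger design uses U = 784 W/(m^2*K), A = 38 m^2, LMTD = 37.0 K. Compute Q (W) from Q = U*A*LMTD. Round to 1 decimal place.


Q = U * A * LMTD
Q = 784 * 38 * 37.0
Q = 1102304.0 W


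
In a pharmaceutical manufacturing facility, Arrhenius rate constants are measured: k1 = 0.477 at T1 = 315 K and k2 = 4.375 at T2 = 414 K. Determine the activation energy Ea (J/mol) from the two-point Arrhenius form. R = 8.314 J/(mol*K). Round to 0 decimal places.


Ea = R * ln(k2/k1) / (1/T1 - 1/T2)
ln(k2/k1) = ln(4.375/0.477) = 2.2161453
1/T1 - 1/T2 = 1/315 - 1/414 = 0.000759144237
Ea = 8.314 * 2.2161453 / 0.000759144237
Ea = 24271 J/mol


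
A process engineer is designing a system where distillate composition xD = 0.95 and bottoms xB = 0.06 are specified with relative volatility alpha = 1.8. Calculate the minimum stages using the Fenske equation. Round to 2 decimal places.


N_min = ln((xD*(1-xB))/(xB*(1-xD))) / ln(alpha)
Numerator inside ln: 0.893 / 0.003 = 297.666667
ln(297.666667) = 5.695974
ln(alpha) = ln(1.8) = 0.587787
N_min = 5.695974 / 0.587787 = 9.69


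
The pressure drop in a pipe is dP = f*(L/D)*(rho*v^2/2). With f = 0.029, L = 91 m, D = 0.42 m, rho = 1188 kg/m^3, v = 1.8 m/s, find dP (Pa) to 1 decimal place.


dP = f * (L/D) * (rho*v^2/2)
dP = 0.029 * (91/0.42) * (1188*1.8^2/2)
L/D = 216.66666667
rho*v^2/2 = 1188*3.24/2 = 1924.56
dP = 0.029 * 216.66666667 * 1924.56
dP = 12092.7 Pa


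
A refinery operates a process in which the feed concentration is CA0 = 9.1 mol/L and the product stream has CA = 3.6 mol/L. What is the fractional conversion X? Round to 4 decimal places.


X = (CA0 - CA) / CA0
X = (9.1 - 3.6) / 9.1
X = 5.5 / 9.1
X = 0.6044


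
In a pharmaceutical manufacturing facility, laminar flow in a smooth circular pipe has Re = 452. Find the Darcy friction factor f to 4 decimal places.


f = 64 / Re
f = 64 / 452
f = 0.1416


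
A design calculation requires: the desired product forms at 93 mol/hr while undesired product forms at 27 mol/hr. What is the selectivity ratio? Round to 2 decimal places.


S = desired product rate / undesired product rate
S = 93 / 27
S = 3.44


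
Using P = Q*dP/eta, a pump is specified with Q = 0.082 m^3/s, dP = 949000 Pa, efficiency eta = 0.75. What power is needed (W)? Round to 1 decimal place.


P = Q * dP / eta
P = 0.082 * 949000 / 0.75
P = 77818.0 / 0.75
P = 103757.3 W


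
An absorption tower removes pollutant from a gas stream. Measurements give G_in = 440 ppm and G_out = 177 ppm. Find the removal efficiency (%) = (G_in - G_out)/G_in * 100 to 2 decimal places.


Efficiency = (G_in - G_out) / G_in * 100%
Efficiency = (440 - 177) / 440 * 100
Efficiency = 263 / 440 * 100
Efficiency = 59.77%


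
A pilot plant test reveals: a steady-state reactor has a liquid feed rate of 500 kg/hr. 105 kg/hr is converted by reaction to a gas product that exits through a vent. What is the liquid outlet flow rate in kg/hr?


Steady-state mass balance on the main outlet: F_out = F_in - F_removed
F_out = 500 - 105
F_out = 395 kg/hr


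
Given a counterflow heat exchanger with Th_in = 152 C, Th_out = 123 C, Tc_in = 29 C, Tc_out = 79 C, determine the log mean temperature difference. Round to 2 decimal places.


dT1 = Th_in - Tc_out = 152 - 79 = 73
dT2 = Th_out - Tc_in = 123 - 29 = 94
LMTD = (dT1 - dT2) / ln(dT1/dT2)
LMTD = (73 - 94) / ln(73/94)
LMTD = 83.06 K


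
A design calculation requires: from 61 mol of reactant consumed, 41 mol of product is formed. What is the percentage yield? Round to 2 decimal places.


Yield = (moles product / moles consumed) * 100%
Yield = (41 / 61) * 100
Yield = 0.6721 * 100
Yield = 67.21%


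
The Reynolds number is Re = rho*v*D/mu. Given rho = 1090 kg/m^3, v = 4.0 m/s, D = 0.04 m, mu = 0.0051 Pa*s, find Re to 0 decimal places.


Re = rho * v * D / mu
Re = 1090 * 4.0 * 0.04 / 0.0051
Re = 174.4 / 0.0051
Re = 34196


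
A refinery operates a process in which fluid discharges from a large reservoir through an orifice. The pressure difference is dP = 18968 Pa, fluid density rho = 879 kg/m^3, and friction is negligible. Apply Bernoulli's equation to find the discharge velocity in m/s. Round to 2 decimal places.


v = sqrt(2*dP/rho)
v = sqrt(2*18968/879)
v = sqrt(43.158134)
v = 6.57 m/s


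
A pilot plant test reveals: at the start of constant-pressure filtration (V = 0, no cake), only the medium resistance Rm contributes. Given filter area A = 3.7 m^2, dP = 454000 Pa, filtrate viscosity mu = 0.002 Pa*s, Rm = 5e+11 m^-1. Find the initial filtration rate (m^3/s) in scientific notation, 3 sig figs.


rate = A * dP / (mu * Rm)
rate = 3.7 * 454000 / (0.002 * 5e+11)
rate = 1679800.0 / 1.000e+09
rate = 1.68e-03 m^3/s


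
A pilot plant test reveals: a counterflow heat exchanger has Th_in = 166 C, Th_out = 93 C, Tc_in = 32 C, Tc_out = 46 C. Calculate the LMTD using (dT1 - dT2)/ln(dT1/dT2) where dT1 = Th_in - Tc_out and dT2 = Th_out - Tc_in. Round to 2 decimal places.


dT1 = Th_in - Tc_out = 166 - 46 = 120
dT2 = Th_out - Tc_in = 93 - 32 = 61
LMTD = (dT1 - dT2) / ln(dT1/dT2)
LMTD = (120 - 61) / ln(120/61)
LMTD = 87.20 K


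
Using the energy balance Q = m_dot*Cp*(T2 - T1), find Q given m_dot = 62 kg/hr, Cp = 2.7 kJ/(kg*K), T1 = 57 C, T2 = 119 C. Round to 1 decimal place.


Q = m_dot * Cp * (T2 - T1)
Q = 62 * 2.7 * (119 - 57)
Q = 62 * 2.7 * 62
Q = 10378.8 kJ/hr


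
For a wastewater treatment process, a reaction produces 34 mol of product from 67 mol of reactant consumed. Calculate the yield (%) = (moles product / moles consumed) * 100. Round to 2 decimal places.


Yield = (moles product / moles consumed) * 100%
Yield = (34 / 67) * 100
Yield = 0.5075 * 100
Yield = 50.75%


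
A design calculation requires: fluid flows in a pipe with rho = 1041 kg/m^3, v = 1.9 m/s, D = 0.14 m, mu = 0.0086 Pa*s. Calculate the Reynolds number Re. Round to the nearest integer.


Re = rho * v * D / mu
Re = 1041 * 1.9 * 0.14 / 0.0086
Re = 276.906 / 0.0086
Re = 32198


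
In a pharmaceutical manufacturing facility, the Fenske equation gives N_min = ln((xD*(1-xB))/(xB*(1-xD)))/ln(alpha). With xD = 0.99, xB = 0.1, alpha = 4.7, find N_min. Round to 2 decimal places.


N_min = ln((xD*(1-xB))/(xB*(1-xD))) / ln(alpha)
Numerator inside ln: 0.891 / 0.001 = 891.0
ln(891.0) = 6.792344
ln(alpha) = ln(4.7) = 1.547563
N_min = 6.792344 / 1.547563 = 4.39


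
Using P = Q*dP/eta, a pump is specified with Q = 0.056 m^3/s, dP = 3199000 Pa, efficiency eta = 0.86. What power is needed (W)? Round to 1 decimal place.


P = Q * dP / eta
P = 0.056 * 3199000 / 0.86
P = 179144.0 / 0.86
P = 208307.0 W


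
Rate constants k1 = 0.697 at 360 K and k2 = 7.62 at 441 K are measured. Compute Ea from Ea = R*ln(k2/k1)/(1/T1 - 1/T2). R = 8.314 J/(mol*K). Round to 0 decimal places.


Ea = R * ln(k2/k1) / (1/T1 - 1/T2)
ln(k2/k1) = ln(7.62/0.697) = 2.3917462
1/T1 - 1/T2 = 1/360 - 1/441 = 0.000510204082
Ea = 8.314 * 2.3917462 / 0.000510204082
Ea = 38975 J/mol


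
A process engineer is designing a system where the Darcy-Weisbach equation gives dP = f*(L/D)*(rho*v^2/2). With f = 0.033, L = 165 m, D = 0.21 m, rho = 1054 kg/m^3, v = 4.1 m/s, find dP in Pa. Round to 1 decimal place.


dP = f * (L/D) * (rho*v^2/2)
dP = 0.033 * (165/0.21) * (1054*4.1^2/2)
L/D = 785.71428571
rho*v^2/2 = 1054*16.81/2 = 8858.87
dP = 0.033 * 785.71428571 * 8858.87
dP = 229697.8 Pa


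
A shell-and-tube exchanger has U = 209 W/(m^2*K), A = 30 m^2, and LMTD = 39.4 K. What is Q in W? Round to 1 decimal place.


Q = U * A * LMTD
Q = 209 * 30 * 39.4
Q = 247038.0 W


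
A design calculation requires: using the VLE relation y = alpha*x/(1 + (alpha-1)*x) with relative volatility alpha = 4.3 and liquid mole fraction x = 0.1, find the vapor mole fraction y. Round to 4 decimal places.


y = alpha*x / (1 + (alpha-1)*x)
y = 4.3*0.1 / (1 + (4.3-1)*0.1)
y = 0.43 / (1 + 0.33)
y = 0.43 / 1.33
y = 0.3233


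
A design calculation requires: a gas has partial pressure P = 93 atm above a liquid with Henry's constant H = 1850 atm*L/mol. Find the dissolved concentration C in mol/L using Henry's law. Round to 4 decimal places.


C = P / H
C = 93 / 1850
C = 0.0503 mol/L


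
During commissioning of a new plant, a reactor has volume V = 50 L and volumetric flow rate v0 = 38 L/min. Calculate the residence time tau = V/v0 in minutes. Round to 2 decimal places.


tau = V / v0
tau = 50 / 38
tau = 1.32 min


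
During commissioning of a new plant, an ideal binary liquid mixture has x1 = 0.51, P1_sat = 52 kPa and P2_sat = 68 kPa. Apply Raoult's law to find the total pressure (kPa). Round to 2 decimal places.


P = x1*P1_sat + x2*P2_sat
x2 = 1 - x1 = 1 - 0.51 = 0.49
P = 0.51*52 + 0.49*68
P = 26.52 + 33.32
P = 59.84 kPa


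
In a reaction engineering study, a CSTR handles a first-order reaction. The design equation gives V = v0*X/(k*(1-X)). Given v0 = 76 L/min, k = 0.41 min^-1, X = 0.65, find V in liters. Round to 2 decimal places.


V = v0 * X / (k * (1 - X))
V = 76 * 0.65 / (0.41 * (1 - 0.65))
V = 49.4 / (0.41 * 0.35)
V = 49.4 / 0.1435
V = 344.25 L


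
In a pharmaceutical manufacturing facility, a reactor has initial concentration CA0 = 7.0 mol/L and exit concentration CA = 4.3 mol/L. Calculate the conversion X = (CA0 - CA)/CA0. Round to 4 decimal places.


X = (CA0 - CA) / CA0
X = (7.0 - 4.3) / 7.0
X = 2.7 / 7.0
X = 0.3857
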